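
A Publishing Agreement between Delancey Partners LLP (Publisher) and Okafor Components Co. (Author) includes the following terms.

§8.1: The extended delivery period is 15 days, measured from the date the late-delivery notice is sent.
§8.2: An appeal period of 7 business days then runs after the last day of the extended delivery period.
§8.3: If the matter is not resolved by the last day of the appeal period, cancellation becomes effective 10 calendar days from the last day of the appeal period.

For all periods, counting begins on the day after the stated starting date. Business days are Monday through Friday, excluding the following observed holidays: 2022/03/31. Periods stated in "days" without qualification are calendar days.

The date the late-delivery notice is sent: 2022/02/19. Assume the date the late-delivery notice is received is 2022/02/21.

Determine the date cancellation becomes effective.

2022/03/25

The last day of the extended delivery period: 15 calendar days after 2022/02/19 is 2022/03/06.
The last day of the appeal period: 7 business days after Sunday, 2022/03/06, skipping weekends — Mar 7, Mar 8, Mar 9, Mar 10, Mar 11, Mar 14, Mar 15 — lands on Tuesday, 2022/03/15.
Adding 10 calendar days to 2022/03/15 gives 2022/03/25, which is the date cancellation becomes effective.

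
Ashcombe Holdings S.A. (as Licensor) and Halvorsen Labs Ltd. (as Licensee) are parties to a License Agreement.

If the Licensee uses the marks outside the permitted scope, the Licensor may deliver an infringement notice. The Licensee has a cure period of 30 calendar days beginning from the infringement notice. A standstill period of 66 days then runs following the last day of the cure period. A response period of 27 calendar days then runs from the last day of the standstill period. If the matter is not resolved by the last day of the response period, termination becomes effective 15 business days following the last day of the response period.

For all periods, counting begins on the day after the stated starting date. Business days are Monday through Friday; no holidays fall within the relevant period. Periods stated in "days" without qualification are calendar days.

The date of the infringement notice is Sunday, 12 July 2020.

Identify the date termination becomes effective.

3 December 2020

The last day of the cure period: 12 July 2020 + 30 days = 11 August 2020.
The last day of the standstill period: 11 August 2020 + 66 days = 16 October 2020.
Adding 27 calendar days to 16 October 2020 gives 12 November 2020, which is the last day of the response period.
The date termination becomes effective: 15 business days after Thursday, 12 November 2020, skipping weekends — Nov 13, Nov 16, Nov 17, Nov 18, …, Dec 1, Dec 2, Dec 3 — lands on Thursday, 3 December 2020.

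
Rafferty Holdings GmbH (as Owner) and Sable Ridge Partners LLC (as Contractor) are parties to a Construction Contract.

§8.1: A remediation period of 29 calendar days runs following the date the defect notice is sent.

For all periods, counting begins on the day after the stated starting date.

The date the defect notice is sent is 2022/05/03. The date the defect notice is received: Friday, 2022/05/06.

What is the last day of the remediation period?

Adding 29 calendar days to 2022/05/03 gives 2022/06/01, which is the last day of the remediation period.

2022/06/01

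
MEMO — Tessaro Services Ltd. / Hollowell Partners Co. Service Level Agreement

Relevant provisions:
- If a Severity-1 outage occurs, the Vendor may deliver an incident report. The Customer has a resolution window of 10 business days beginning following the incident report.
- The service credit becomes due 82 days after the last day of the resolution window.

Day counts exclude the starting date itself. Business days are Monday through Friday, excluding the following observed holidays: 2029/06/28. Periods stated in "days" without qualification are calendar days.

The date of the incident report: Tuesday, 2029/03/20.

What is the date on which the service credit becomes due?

From Tuesday, 2029/03/20, 10 business days (Mar 21, Mar 22, Mar 23, Mar 26, Mar 27, Mar 28, Mar 29, Mar 30, Apr 2, Apr 3, skipping weekends) brings us to Tuesday, 2029/04/03, which is the last day of the resolution window.
The date on which the service credit becomes due: 82 calendar days after 2029/04/03 is 2029/06/24.

2029/06/24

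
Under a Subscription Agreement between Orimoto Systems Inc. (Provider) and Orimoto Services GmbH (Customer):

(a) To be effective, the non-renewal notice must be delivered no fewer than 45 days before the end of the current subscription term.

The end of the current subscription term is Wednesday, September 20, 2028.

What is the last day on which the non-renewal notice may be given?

August 6, 2028

September 20, 2028 minus 45 days is August 6, 2028.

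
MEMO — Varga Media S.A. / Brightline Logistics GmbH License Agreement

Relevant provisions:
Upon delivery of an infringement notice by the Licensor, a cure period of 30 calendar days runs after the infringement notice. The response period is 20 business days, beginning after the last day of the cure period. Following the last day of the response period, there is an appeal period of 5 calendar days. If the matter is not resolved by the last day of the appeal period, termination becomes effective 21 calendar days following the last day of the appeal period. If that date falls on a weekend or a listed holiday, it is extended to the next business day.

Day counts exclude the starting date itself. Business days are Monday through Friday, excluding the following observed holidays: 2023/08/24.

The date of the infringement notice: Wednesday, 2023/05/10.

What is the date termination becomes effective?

Adding 30 calendar days to 2023/05/10 gives 2023/06/09, which is the last day of the cure period.
The last day of the response period: 20 business days after Friday, 2023/06/09, skipping weekends — Jun 12, Jun 13, Jun 14, Jun 15, …, Jul 5, Jul 6, Jul 7 — lands on Friday, 2023/07/07.
The last day of the appeal period: 5 calendar days after 2023/07/07 is 2023/07/12.
The date termination becomes effective: 2023/07/12 + 21 days = 2023/08/02. 2023/08/02 is a Wednesday and is not a listed holiday, so no roll-forward applies.

2023/08/02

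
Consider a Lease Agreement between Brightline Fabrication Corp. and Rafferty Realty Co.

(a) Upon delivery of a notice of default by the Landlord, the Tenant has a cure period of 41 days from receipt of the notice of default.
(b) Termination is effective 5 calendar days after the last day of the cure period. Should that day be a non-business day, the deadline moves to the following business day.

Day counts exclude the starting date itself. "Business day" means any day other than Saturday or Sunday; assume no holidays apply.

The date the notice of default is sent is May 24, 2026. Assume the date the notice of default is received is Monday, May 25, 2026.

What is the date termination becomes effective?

Jul 10, 2026

Adding 41 calendar days to May 25, 2026 gives Jul 5, 2026, which is the last day of the cure period.
The date termination becomes effective: 5 calendar days after Jul 5, 2026 is Jul 10, 2026. Jul 10, 2026 is a Friday, so no roll-forward applies.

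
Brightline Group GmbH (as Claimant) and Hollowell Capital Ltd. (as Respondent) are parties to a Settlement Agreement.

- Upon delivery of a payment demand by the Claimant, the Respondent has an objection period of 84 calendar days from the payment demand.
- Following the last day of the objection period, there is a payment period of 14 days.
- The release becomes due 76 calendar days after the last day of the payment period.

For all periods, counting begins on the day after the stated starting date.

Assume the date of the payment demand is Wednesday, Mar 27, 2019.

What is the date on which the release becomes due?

Adding 84 calendar days to Mar 27, 2019 gives Jun 19, 2019, which is the last day of the objection period.
Adding 14 calendar days to Jun 19, 2019 gives Jul 3, 2019, which is the last day of the payment period.
The date on which the release becomes due: Jul 3, 2019 + 76 days = Sep 17, 2019.

Sep 17, 2019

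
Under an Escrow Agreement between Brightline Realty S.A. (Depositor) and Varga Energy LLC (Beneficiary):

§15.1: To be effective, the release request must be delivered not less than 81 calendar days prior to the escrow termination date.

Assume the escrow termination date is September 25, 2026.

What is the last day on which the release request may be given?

July 6, 2026

Counting back 81 calendar days from September 25, 2026 gives July 6, 2026.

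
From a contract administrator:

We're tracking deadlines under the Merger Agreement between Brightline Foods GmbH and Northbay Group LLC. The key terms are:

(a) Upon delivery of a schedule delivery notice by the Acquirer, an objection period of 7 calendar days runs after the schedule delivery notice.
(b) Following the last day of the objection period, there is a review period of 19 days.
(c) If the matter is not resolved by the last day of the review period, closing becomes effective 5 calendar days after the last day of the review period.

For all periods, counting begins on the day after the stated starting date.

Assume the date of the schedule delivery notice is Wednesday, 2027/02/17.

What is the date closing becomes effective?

2027/03/20

The last day of the objection period: 7 calendar days after 2027/02/17 is 2027/02/24.
Adding 19 calendar days to 2027/02/24 gives 2027/03/15, which is the last day of the review period.
The date closing becomes effective: 2027/03/15 + 5 days = 2027/03/20.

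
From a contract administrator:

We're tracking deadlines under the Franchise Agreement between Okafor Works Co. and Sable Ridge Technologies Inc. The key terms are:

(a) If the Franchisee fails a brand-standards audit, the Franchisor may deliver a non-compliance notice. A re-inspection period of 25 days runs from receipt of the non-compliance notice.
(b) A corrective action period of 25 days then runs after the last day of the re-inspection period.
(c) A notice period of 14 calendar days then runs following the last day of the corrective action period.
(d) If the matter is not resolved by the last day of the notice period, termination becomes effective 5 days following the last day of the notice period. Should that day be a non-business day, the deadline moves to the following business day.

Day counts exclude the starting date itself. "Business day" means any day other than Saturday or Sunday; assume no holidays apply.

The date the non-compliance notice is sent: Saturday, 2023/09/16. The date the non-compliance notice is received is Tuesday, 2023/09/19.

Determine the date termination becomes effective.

The last day of the re-inspection period: 2023/09/19 + 25 days = 2023/10/14.
The last day of the corrective action period: 2023/10/14 + 25 days = 2023/11/08.
The last day of the notice period: 2023/11/08 + 14 days = 2023/11/22.
The date termination becomes effective: 2023/11/22 + 5 days = 2023/11/27. 2023/11/27 is a Monday, so no roll-forward applies.

2023/11/27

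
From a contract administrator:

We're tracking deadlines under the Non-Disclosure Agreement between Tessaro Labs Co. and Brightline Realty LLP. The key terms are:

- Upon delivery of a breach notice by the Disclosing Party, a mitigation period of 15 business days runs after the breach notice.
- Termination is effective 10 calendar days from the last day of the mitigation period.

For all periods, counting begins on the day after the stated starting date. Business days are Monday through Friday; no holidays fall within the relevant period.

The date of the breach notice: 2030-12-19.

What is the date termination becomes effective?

The last day of the mitigation period: 15 business days after Thursday, 2030-12-19, skipping weekends — Dec 20, Dec 23, Dec 24, Dec 25, …, Jan 7, Jan 8, Jan 9 — lands on Thursday, 2031-01-09.
The date termination becomes effective: 10 calendar days after 2031-01-09 is 2031-01-19.

2031-01-19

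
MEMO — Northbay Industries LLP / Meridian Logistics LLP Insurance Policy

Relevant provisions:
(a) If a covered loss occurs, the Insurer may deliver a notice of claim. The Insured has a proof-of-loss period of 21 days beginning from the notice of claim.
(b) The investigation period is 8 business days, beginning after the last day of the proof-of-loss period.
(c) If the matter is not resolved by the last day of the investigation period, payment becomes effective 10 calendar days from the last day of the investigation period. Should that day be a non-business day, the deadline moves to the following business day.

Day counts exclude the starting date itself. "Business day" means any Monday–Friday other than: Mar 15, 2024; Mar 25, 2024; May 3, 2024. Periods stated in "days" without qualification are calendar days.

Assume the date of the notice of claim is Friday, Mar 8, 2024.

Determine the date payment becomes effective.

Adding 21 calendar days to Mar 8, 2024 gives Mar 29, 2024, which is the last day of the proof-of-loss period.
The last day of the investigation period: counting 8 business days from Friday, Mar 29, 2024 (Apr 1, Apr 2, Apr 3, Apr 4, Apr 5, Apr 8, Apr 9, Apr 10, skipping weekends) reaches Wednesday, Apr 10, 2024.
The date payment becomes effective: 10 calendar days after Apr 10, 2024 is Apr 20, 2024. That falls on a Saturday, so it rolls to the next business day, Monday, Apr 22, 2024.

Apr 22, 2024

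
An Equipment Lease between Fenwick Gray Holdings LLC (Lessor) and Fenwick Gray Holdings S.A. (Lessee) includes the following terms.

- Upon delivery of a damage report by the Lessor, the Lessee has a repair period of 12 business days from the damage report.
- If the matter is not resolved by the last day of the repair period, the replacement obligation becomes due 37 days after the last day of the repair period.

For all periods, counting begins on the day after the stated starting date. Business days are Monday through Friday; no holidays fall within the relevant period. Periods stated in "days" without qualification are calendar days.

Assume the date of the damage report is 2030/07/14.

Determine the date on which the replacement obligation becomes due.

2030/09/05

The last day of the repair period: counting 12 business days from Sunday, 2030/07/14 (Jul 15, Jul 16, Jul 17, Jul 18, …, Jul 26, Jul 29, Jul 30, skipping weekends) reaches Tuesday, 2030/07/30.
The date on which the replacement obligation becomes due: 2030/07/30 + 37 days = 2030/09/05.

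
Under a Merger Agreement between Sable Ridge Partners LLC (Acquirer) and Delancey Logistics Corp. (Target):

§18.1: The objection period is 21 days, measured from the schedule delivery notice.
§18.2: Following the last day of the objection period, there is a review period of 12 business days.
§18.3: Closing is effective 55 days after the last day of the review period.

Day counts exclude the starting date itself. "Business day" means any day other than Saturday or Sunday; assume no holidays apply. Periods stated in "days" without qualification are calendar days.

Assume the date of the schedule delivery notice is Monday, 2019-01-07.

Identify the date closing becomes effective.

The last day of the objection period: 21 calendar days after 2019-01-07 is 2019-01-28.
The last day of the review period: counting 12 business days from Monday, 2019-01-28 (Jan 29, Jan 30, Jan 31, Feb 1, …, Feb 11, Feb 12, Feb 13, skipping weekends) reaches Wednesday, 2019-02-13.
Adding 55 calendar days to 2019-02-13 gives 2019-04-09, which is the date closing becomes effective.

2019-04-09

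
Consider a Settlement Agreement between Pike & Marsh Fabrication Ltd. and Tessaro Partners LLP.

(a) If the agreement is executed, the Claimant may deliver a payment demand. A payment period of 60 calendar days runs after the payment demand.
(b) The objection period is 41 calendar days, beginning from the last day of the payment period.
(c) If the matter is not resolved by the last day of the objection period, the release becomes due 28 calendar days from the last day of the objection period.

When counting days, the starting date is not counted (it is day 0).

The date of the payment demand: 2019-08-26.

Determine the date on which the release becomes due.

2020-01-02

Adding 60 calendar days to 2019-08-26 gives 2019-10-25, which is the last day of the payment period.
The last day of the objection period: 41 calendar days after 2019-10-25 is 2019-12-05.
The date on which the release becomes due: 2019-12-05 + 28 days = 2020-01-02.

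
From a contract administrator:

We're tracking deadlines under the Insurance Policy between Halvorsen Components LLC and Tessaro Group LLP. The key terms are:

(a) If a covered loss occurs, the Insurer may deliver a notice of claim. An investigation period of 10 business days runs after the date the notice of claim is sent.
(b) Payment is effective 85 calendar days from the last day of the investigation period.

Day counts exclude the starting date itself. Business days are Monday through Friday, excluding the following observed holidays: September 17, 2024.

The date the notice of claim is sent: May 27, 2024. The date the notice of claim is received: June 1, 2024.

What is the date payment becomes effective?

September 3, 2024

From Monday, May 27, 2024, 10 business days (May 28, May 29, May 30, May 31, Jun 3, Jun 4, Jun 5, Jun 6, Jun 7, Jun 10, skipping weekends) brings us to Monday, June 10, 2024, which is the last day of the investigation period.
Adding 85 calendar days to June 10, 2024 gives September 3, 2024, which is the date payment becomes effective.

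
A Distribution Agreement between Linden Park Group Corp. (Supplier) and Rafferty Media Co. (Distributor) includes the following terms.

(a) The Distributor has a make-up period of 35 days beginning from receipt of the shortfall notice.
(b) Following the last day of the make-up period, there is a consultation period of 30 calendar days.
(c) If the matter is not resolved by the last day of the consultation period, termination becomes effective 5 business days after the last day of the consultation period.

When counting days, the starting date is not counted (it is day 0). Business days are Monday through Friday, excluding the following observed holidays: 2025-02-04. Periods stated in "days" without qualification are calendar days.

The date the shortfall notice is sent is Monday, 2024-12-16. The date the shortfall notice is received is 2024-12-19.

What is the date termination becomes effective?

2025-02-28

The last day of the make-up period: 2024-12-19 + 35 days = 2025-01-23.
Adding 30 calendar days to 2025-01-23 gives 2025-02-22, which is the last day of the consultation period.
From Saturday, 2025-02-22, 5 business days (Feb 24, Feb 25, Feb 26, Feb 27, Feb 28, skipping weekends) brings us to Friday, 2025-02-28, which is the date termination becomes effective.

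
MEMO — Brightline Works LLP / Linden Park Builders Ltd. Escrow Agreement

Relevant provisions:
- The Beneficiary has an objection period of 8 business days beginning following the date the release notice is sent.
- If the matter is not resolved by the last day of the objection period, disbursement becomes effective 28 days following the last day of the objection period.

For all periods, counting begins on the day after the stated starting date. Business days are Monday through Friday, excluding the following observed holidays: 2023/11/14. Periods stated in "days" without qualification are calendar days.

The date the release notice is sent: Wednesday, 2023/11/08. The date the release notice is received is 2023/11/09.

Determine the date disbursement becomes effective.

The last day of the objection period: counting 8 business days from Wednesday, 2023/11/08 (Nov 9, Nov 10, Nov 13, Nov 15, Nov 16, Nov 17, Nov 20, Nov 21, skipping weekends and the listed holiday on Nov 14) reaches Tuesday, 2023/11/21.
The date disbursement becomes effective: 2023/11/21 + 28 days = 2023/12/19.

2023/12/19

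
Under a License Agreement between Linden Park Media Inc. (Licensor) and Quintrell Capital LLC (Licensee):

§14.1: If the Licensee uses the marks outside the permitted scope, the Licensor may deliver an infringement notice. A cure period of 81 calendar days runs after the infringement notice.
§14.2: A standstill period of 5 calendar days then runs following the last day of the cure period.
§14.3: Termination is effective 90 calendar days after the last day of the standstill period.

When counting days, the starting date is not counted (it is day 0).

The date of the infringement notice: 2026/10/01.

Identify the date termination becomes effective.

Adding 81 calendar days to 2026/10/01 gives 2026/12/21, which is the last day of the cure period.
Adding 5 calendar days to 2026/12/21 gives 2026/12/26, which is the last day of the standstill period.
The date termination becomes effective: 90 calendar days after 2026/12/26 is 2027/03/26.

2027/03/26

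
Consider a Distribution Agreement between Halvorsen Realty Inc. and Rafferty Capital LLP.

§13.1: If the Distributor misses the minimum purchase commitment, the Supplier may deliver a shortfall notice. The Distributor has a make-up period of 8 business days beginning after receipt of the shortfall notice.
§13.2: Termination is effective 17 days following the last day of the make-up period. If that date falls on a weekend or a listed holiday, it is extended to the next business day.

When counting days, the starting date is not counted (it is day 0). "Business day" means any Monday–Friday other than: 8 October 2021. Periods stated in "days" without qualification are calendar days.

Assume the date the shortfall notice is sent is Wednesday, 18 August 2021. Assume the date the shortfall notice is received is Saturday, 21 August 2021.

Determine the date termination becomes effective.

The last day of the make-up period: counting 8 business days from Saturday, 21 August 2021 (Aug 23, Aug 24, Aug 25, Aug 26, Aug 27, Aug 30, Aug 31, Sep 1, skipping weekends) reaches Wednesday, 1 September 2021.
Adding 17 calendar days to 1 September 2021 gives 18 September 2021, which is the date termination becomes effective. That falls on a Saturday, so it rolls to the next business day, Monday, 20 September 2021.

20 September 2021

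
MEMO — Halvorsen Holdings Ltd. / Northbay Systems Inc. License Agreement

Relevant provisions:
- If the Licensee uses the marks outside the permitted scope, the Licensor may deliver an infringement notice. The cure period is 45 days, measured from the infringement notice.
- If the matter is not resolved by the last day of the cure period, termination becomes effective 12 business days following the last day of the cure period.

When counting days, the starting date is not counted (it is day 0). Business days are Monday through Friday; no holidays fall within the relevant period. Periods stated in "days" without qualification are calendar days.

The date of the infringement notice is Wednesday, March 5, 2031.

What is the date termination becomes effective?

May 6, 2031

The last day of the cure period: March 5, 2031 + 45 days = April 19, 2031.
The date termination becomes effective: counting 12 business days from Saturday, April 19, 2031 (Apr 21, Apr 22, Apr 23, Apr 24, …, May 2, May 5, May 6, skipping weekends) reaches Tuesday, May 6, 2031.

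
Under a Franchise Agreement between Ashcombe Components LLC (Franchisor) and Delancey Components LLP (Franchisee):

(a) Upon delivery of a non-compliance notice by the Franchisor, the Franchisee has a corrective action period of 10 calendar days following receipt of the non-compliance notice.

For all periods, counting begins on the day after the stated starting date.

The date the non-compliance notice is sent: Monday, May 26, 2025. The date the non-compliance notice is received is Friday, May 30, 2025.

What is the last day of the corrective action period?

Adding 10 calendar days to May 30, 2025 gives June 9, 2025, which is the last day of the corrective action period.

June 9, 2025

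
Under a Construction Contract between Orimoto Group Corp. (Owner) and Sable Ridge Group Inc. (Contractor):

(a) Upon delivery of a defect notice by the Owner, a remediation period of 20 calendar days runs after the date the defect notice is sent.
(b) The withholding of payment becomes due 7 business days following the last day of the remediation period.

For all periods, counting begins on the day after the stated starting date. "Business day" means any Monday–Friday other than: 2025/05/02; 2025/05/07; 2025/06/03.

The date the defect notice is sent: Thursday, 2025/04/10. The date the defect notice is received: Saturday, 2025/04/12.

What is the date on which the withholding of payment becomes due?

The last day of the remediation period: 20 calendar days after 2025/04/10 is 2025/04/30.
The date on which the withholding of payment becomes due: 7 business days after Wednesday, 2025/04/30, skipping weekends and the listed holidays on May 2, May 7 — May 1, May 5, May 6, May 8, May 9, May 12, May 13 — lands on Tuesday, 2025/05/13.

2025/05/13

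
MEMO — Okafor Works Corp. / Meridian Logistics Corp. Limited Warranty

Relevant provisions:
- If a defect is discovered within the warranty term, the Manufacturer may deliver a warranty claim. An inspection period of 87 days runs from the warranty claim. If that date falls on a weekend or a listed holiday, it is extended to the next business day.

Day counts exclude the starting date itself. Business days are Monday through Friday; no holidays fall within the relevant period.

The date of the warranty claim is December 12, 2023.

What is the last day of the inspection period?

March 8, 2024

The last day of the inspection period: December 12, 2023 + 87 days = March 8, 2024. March 8, 2024 is a Friday, so no roll-forward applies.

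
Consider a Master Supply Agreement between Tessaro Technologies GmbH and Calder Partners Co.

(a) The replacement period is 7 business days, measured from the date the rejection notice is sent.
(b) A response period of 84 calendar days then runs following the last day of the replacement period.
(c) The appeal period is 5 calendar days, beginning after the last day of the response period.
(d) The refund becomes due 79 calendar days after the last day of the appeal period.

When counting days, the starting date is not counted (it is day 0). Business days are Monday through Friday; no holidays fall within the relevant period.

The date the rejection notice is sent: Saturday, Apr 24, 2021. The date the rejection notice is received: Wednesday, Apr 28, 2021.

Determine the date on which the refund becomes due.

Oct 19, 2021

From Saturday, Apr 24, 2021, 7 business days (Apr 26, Apr 27, Apr 28, Apr 29, Apr 30, May 3, May 4, skipping weekends) brings us to Tuesday, May 4, 2021, which is the last day of the replacement period.
The last day of the response period: May 4, 2021 + 84 days = Jul 27, 2021.
The last day of the appeal period: 5 calendar days after Jul 27, 2021 is Aug 1, 2021.
The date on which the refund becomes due: 79 calendar days after Aug 1, 2021 is Oct 19, 2021.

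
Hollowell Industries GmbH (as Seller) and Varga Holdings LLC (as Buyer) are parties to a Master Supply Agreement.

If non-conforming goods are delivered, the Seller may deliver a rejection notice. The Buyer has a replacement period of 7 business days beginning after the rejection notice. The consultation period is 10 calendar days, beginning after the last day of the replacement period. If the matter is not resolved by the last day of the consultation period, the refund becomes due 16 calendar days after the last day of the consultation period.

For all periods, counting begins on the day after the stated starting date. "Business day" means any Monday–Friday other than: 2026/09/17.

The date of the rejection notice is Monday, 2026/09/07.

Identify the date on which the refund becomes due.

The last day of the replacement period: 7 business days after Monday, 2026/09/07, skipping weekends — Sep 8, Sep 9, Sep 10, Sep 11, Sep 14, Sep 15, Sep 16 — lands on Wednesday, 2026/09/16.
Adding 10 calendar days to 2026/09/16 gives 2026/09/26, which is the last day of the consultation period.
The date on which the refund becomes due: 16 calendar days after 2026/09/26 is 2026/10/12.

2026/10/12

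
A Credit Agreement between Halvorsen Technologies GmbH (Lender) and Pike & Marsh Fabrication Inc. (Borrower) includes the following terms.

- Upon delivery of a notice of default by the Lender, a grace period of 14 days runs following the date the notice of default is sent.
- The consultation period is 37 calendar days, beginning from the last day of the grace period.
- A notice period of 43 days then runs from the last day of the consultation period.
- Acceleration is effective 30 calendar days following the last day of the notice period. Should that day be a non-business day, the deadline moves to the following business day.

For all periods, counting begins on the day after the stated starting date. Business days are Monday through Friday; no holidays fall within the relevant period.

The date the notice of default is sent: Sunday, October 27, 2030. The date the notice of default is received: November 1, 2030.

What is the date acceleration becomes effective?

Adding 14 calendar days to October 27, 2030 gives November 10, 2030, which is the last day of the grace period.
Adding 37 calendar days to November 10, 2030 gives December 17, 2030, which is the last day of the consultation period.
The last day of the notice period: December 17, 2030 + 43 days = January 29, 2031.
Adding 30 calendar days to January 29, 2031 gives February 28, 2031, which is the date acceleration becomes effective. February 28, 2031 is a Friday, so no roll-forward applies.

February 28, 2031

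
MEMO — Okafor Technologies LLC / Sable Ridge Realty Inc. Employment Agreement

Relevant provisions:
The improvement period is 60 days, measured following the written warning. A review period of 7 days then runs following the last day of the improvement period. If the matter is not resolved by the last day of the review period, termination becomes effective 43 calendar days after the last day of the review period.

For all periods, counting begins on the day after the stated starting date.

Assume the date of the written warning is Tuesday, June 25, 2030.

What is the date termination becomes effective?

October 13, 2030

Adding 60 calendar days to June 25, 2030 gives August 24, 2030, which is the last day of the improvement period.
The last day of the review period: 7 calendar days after August 24, 2030 is August 31, 2030.
The date termination becomes effective: August 31, 2030 + 43 days = October 13, 2030.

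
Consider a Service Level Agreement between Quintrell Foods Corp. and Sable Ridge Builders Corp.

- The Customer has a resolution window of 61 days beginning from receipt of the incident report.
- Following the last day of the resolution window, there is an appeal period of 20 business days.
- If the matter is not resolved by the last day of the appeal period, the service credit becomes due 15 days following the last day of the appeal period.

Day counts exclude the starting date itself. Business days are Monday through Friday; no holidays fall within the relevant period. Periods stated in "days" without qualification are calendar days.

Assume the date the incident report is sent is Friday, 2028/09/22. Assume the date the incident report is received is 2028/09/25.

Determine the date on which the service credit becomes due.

2029/01/06

Adding 61 calendar days to 2028/09/25 gives 2028/11/25, which is the last day of the resolution window.
From Saturday, 2028/11/25, 20 business days (Nov 27, Nov 28, Nov 29, Nov 30, …, Dec 20, Dec 21, Dec 22, skipping weekends) brings us to Friday, 2028/12/22, which is the last day of the appeal period.
The date on which the service credit becomes due: 15 calendar days after 2028/12/22 is 2029/01/06.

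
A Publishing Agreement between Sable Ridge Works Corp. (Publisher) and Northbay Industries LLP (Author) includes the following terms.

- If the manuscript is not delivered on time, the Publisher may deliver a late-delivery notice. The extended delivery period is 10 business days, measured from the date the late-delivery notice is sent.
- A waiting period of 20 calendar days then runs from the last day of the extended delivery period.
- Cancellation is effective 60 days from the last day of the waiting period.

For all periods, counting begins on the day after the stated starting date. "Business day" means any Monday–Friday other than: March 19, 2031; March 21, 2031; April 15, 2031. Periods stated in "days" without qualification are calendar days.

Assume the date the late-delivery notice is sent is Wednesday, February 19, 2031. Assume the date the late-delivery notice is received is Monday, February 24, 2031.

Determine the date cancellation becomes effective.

The last day of the extended delivery period: counting 10 business days from Wednesday, February 19, 2031 (Feb 20, Feb 21, Feb 24, Feb 25, Feb 26, Feb 27, Feb 28, Mar 3, Mar 4, Mar 5, skipping weekends) reaches Wednesday, March 5, 2031.
Adding 20 calendar days to March 5, 2031 gives March 25, 2031, which is the last day of the waiting period.
Adding 60 calendar days to March 25, 2031 gives May 24, 2031, which is the date cancellation becomes effective.

May 24, 2031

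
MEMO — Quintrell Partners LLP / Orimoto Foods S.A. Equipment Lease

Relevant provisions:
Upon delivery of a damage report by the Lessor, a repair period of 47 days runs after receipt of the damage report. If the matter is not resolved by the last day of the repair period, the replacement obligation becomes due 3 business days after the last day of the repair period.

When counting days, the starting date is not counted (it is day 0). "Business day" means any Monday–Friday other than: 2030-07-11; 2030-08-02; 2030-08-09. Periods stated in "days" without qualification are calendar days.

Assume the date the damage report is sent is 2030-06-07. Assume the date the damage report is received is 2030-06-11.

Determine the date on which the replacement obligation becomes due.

2030-07-31

Adding 47 calendar days to 2030-06-11 gives 2030-07-28, which is the last day of the repair period.
The date on which the replacement obligation becomes due: counting 3 business days from Sunday, 2030-07-28 (Jul 29, Jul 30, Jul 31, skipping weekends) reaches Wednesday, 2030-07-31.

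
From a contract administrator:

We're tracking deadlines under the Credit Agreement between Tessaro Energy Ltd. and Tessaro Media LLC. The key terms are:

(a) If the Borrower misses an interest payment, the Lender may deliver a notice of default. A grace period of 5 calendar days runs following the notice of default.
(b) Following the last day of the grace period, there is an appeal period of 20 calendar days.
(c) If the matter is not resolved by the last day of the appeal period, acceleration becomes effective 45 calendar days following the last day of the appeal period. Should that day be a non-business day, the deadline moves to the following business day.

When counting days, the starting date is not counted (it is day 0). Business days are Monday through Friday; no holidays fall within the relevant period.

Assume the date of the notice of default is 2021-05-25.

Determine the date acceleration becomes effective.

2021-08-03

Adding 5 calendar days to 2021-05-25 gives 2021-05-30, which is the last day of the grace period.
Adding 20 calendar days to 2021-05-30 gives 2021-06-19, which is the last day of the appeal period.
The date acceleration becomes effective: 45 calendar days after 2021-06-19 is 2021-08-03. 2021-08-03 is a Tuesday, so no roll-forward applies.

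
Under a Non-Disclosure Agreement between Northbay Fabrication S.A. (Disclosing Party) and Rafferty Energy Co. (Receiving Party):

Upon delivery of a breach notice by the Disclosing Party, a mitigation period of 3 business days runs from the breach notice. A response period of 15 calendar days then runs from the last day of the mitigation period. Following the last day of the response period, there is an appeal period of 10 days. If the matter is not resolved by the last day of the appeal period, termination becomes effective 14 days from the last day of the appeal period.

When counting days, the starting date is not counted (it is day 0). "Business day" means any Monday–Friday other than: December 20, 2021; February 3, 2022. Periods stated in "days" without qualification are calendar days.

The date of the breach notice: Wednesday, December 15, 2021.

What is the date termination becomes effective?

The last day of the mitigation period: counting 3 business days from Wednesday, December 15, 2021 (Dec 16, Dec 17, Dec 21, skipping weekends and the listed holiday on Dec 20) reaches Tuesday, December 21, 2021.
The last day of the response period: 15 calendar days after December 21, 2021 is January 5, 2022.
The last day of the appeal period: 10 calendar days after January 5, 2022 is January 15, 2022.
Adding 14 calendar days to January 15, 2022 gives January 29, 2022, which is the date termination becomes effective.

January 29, 2022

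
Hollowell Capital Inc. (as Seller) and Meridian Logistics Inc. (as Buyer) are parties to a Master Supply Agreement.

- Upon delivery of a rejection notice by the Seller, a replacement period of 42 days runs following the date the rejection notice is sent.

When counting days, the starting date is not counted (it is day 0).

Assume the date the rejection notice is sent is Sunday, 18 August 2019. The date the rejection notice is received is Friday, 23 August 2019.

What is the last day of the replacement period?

29 September 2019

Adding 42 calendar days to 18 August 2019 gives 29 September 2019, which is the last day of the replacement period.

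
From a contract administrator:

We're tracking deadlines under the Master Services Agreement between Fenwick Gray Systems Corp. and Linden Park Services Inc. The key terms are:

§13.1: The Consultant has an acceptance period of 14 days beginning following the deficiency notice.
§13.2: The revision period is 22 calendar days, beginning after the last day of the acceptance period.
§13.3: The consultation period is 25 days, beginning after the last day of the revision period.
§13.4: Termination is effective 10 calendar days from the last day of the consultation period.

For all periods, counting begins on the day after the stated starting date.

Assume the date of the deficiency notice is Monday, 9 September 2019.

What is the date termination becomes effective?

Adding 14 calendar days to 9 September 2019 gives 23 September 2019, which is the last day of the acceptance period.
The last day of the revision period: 23 September 2019 + 22 days = 15 October 2019.
The last day of the consultation period: 25 calendar days after 15 October 2019 is 9 November 2019.
The date termination becomes effective: 10 calendar days after 9 November 2019 is 19 November 2019.

19 November 2019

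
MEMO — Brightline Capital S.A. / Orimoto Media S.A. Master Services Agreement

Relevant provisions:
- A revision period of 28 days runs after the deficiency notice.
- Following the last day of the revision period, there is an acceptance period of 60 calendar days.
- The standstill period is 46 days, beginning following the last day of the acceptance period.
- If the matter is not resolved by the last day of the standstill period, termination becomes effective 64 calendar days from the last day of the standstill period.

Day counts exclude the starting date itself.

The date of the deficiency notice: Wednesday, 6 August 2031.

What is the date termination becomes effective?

The last day of the revision period: 28 calendar days after 6 August 2031 is 3 September 2031.
Adding 60 calendar days to 3 September 2031 gives 2 November 2031, which is the last day of the acceptance period.
Adding 46 calendar days to 2 November 2031 gives 18 December 2031, which is the last day of the standstill period.
The date termination becomes effective: 64 calendar days after 18 December 2031 is 20 February 2032.

20 February 2032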